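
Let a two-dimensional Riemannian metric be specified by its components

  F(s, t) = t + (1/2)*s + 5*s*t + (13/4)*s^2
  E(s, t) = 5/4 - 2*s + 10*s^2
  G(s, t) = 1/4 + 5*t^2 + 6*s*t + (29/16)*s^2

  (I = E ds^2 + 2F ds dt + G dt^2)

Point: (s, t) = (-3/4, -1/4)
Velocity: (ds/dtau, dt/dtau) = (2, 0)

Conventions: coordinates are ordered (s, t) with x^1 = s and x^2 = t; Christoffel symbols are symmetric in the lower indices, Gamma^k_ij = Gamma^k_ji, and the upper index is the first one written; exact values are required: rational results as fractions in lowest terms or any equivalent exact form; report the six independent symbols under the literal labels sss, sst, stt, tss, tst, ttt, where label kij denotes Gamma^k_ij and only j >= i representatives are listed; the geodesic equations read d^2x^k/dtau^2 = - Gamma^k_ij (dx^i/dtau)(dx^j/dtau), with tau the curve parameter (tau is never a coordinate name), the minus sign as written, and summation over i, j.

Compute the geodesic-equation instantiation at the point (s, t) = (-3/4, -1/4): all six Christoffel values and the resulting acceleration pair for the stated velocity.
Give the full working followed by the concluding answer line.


E = 67/8, F = 137/64, G = 693/256 at the point
E_s = -17, E_t = 0, F_s = -45/8, F_t = -11/4, G_s = -135/32, G_t = -7
EG - F^2 = 74093/4096;  g^inv = (4096/74093) * [[693/256, -137/64], [-137/64, 67/8]]
first-kind symbols [ij,l] = (1/2)(d_i g_jl + d_j g_il - d_l g_ij): [ss,s] = E_s/2 = -17/2, [ss,t] = F_s - E_t/2 = -45/8, [st,s] = E_t/2 = 0, [st,t] = G_s/2 = -135/64, [tt,s] = F_t - G_s/2 = -41/64, [tt,t] = G_t/2 = -7/2
Gamma^s_ij = (G*[ij,s] - F*[ij,t])/(EG - F^2), Gamma^t_ij = (E*[ij,t] - F*[ij,s])/(EG - F^2)
Gamma_sss = -44928/74093, Gamma_sst = 18495/74093, Gamma_stt = 94339/296372, Gamma_tss = -118432/74093, Gamma_tst = -72360/74093, Gamma_ttt = -114447/74093
d^2s/dtau^2 = -(Gamma_sss*(2)^2 + 2*Gamma_sst*(2)*(0) + Gamma_stt*(0)^2) = 179712/74093
d^2t/dtau^2 = -(Gamma_tss*(2)^2 + 2*Gamma_tst*(2)*(0) + Gamma_ttt*(0)^2) = 473728/74093

Answer: Gamma_sss = -44928/74093, Gamma_sst = 18495/74093, Gamma_stt = 94339/296372, Gamma_tss = -118432/74093, Gamma_tst = -72360/74093, Gamma_ttt = -114447/74093; accelerations (d^2s/dtau^2, d^2t/dtau^2) = (179712/74093, 473728/74093)


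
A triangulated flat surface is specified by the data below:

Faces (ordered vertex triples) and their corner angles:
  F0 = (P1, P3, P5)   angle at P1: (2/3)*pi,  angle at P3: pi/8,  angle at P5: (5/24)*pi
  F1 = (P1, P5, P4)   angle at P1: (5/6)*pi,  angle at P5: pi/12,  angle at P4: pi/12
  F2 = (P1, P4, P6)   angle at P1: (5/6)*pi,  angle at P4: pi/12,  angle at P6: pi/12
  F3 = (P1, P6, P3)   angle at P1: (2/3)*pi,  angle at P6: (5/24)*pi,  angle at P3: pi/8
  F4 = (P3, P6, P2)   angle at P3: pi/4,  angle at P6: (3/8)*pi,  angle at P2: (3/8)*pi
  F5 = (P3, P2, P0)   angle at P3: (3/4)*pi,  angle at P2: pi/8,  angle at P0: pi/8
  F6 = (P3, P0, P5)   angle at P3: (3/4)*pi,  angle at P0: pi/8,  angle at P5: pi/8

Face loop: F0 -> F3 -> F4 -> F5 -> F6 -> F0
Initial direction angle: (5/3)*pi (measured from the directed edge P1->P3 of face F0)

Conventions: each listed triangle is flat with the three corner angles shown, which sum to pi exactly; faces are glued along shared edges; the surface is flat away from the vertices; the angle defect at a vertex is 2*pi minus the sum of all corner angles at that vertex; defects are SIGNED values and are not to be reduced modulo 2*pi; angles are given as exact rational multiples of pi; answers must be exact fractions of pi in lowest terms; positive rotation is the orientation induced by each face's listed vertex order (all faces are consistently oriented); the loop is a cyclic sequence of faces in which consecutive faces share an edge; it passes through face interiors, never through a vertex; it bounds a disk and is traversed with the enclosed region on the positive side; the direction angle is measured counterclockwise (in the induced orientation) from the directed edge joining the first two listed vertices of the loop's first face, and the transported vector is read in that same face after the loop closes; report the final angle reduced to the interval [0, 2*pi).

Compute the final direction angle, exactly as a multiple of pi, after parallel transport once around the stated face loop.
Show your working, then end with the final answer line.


enclosed vertex P3: corner angles sum to 2*pi, defect = 2*pi - 2*pi = 0
the final direction is the initial angle plus the enclosed defects, taken mod 2*pi in the induced orientation
final angle = (5/3)*pi + 0 = (5/3)*pi (mod 2*pi)

Answer: final direction angle = (5/3)*pi


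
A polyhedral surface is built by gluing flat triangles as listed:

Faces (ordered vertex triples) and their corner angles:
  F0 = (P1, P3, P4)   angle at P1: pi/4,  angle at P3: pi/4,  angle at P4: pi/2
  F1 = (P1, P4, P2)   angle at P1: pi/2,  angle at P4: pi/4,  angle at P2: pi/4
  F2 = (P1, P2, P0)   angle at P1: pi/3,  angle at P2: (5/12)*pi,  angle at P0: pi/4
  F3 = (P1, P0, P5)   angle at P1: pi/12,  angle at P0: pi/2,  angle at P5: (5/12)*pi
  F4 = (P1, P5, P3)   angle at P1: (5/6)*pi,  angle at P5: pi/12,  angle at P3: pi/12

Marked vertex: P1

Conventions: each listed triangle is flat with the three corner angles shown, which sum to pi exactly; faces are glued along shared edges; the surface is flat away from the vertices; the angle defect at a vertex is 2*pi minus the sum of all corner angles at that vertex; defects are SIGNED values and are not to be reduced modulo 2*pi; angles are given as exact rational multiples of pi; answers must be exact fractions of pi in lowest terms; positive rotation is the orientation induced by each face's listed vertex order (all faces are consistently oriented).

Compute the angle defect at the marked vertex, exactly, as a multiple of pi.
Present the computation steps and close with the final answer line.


Sum of corner angles at P1: 2*pi
defect = 2*pi - 2*pi

Answer: defect(P1) = 0


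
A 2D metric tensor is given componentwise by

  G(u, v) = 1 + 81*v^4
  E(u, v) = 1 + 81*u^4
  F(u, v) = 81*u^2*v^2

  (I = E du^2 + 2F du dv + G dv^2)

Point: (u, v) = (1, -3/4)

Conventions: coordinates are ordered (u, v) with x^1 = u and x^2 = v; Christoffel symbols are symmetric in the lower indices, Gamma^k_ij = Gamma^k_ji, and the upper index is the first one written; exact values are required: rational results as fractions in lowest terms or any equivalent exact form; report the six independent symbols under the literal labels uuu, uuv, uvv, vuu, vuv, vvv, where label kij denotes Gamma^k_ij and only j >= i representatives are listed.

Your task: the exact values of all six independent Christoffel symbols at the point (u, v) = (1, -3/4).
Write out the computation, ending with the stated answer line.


E = 82, F = 729/16, G = 6817/256 at the point
E_u = 324, E_v = 0, F_u = 729/8, F_v = -243/2, G_u = 0, G_v = -2187/16
EG - F^2 = 27553/256;  g^inv = (256/27553) * [[6817/256, -729/16], [-729/16, 82]]
first-kind symbols [ij,l] = (1/2)(d_i g_jl + d_j g_il - d_l g_ij): [uu,u] = E_u/2 = 162, [uu,v] = F_u - E_v/2 = 729/8, [uv,u] = E_v/2 = 0, [uv,v] = G_u/2 = 0, [vv,u] = F_v - G_u/2 = -243/2, [vv,v] = G_v/2 = -2187/32
Gamma^u_ij = (G*[ij,u] - F*[ij,v])/(EG - F^2), Gamma^v_ij = (E*[ij,v] - F*[ij,u])/(EG - F^2)

Answer: Gamma_uuu = 41472/27553, Gamma_uuv = 0, Gamma_uvv = -31104/27553, Gamma_vuu = 23328/27553, Gamma_vuv = 0, Gamma_vvv = -17496/27553


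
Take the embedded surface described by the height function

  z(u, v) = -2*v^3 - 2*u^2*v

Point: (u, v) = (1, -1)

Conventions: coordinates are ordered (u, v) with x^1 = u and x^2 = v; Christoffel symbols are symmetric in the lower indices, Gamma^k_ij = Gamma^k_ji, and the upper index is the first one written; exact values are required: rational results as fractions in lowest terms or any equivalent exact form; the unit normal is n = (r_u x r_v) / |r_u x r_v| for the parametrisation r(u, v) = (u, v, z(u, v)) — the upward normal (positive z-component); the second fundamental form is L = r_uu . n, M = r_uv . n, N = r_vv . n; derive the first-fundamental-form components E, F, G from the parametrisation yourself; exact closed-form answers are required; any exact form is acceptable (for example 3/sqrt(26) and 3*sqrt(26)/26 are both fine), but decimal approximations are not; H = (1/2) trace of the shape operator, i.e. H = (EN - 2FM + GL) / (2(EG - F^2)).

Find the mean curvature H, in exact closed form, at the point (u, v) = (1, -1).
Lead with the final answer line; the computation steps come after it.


Answer: H = 104/729

z_u = 4, z_v = -8, z_uu = 4, z_uv = -4, z_vv = 12
E = 17, F = -32, G = 65; answer radicand W^2 = 81
unnormalised second-form numerators: l = 4, m = -4, n = 12; L = l/sqrt(81), and similarly M = m/sqrt(W^2), N = n/sqrt(W^2)
H = (E*n - 2*F*m + G*l) / (2*(EG - F^2)*sqrt(W^2)); E*n - 2*F*m + G*l = 208, EG - F^2 = 81, so H = (104/81)/sqrt(81)


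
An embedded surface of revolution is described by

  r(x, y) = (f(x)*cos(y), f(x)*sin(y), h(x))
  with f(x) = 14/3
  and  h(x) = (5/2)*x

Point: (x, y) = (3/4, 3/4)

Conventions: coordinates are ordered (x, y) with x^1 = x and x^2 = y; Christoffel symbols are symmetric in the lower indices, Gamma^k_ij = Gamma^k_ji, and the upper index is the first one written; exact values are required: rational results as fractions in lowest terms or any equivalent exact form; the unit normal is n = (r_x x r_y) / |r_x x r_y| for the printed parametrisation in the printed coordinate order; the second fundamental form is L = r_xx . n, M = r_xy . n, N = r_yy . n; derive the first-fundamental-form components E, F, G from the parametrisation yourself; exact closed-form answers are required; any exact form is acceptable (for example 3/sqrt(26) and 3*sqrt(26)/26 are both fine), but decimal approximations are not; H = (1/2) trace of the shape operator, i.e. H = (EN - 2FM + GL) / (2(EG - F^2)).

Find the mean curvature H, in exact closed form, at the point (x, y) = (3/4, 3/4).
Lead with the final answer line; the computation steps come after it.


Answer: H = 3/28

f = 14/3, f' = 0, f'' = 0, h' = 5/2, h'' = 0
E = 25/4, F = 0, G = 196/9; answer radicand W^2 = 25/4
unnormalised second-form numerators: l = 0, m = 0, n = 35/3; L = l/sqrt(25/4), and similarly M = m/sqrt(W^2), N = n/sqrt(W^2)
H = (E*n - 2*F*m + G*l) / (2*(EG - F^2)*sqrt(W^2)); E*n - 2*F*m + G*l = 875/12, EG - F^2 = 1225/9, so H = (15/56)/sqrt(25/4)


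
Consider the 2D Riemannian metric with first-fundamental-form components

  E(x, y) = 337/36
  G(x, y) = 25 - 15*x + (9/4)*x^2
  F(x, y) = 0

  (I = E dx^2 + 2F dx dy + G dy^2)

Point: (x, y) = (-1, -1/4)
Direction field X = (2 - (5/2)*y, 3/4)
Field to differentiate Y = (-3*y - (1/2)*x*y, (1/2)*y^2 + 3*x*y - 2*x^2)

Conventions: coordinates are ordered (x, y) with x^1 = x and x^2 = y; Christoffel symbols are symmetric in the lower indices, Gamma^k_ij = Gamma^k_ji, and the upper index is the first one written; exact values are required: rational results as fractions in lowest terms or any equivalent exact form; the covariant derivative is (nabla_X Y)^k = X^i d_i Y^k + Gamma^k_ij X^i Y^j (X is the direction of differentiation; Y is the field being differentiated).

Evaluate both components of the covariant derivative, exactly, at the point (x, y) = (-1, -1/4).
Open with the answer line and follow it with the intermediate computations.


Answer: (nabla_X Y)^x = -107793/43136, (nabla_X Y)^y = 22377/3328

E = 337/36, F = 0, G = 169/4 at the point
E_x = 0, E_y = 0, F_x = 0, F_y = 0, G_x = -39/2, G_y = 0
EG - F^2 = 56953/144;  g^inv = (144/56953) * [[169/4, 0], [0, 337/36]]
first-kind symbols [ij,l] = (1/2)(d_i g_jl + d_j g_il - d_l g_ij): [xx,x] = E_x/2 = 0, [xx,y] = F_x - E_y/2 = 0, [xy,x] = E_y/2 = 0, [xy,y] = G_x/2 = -39/4, [yy,x] = F_y - G_x/2 = 39/4, [yy,y] = G_y/2 = 0
Gamma^x_ij = (G*[ij,x] - F*[ij,y])/(EG - F^2), Gamma^y_ij = (E*[ij,y] - F*[ij,x])/(EG - F^2)
Gamma_xxx = 0, Gamma_xxy = 0, Gamma_xyy = 351/337, Gamma_yxx = 0, Gamma_yxy = -3/13, Gamma_yyy = 0
X = (21/8, 3/4), Y = (5/8, -39/32) at the point


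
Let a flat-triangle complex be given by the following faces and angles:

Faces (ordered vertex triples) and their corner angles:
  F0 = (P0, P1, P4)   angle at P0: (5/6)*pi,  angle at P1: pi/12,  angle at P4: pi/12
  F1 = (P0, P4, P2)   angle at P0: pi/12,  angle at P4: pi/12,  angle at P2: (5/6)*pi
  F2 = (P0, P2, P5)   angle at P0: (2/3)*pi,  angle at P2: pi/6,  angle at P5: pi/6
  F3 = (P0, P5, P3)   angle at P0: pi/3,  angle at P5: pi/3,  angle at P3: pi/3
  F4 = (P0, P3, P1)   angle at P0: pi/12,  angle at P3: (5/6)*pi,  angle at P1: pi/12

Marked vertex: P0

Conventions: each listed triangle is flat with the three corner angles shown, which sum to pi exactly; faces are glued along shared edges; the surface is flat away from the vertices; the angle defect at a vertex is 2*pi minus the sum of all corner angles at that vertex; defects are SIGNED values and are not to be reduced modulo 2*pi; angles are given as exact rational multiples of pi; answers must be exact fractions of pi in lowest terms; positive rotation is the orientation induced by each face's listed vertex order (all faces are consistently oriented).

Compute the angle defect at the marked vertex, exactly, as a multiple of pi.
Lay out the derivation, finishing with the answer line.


Sum of corner angles at P0: 2*pi
defect = 2*pi - 2*pi

Answer: defect(P0) = 0


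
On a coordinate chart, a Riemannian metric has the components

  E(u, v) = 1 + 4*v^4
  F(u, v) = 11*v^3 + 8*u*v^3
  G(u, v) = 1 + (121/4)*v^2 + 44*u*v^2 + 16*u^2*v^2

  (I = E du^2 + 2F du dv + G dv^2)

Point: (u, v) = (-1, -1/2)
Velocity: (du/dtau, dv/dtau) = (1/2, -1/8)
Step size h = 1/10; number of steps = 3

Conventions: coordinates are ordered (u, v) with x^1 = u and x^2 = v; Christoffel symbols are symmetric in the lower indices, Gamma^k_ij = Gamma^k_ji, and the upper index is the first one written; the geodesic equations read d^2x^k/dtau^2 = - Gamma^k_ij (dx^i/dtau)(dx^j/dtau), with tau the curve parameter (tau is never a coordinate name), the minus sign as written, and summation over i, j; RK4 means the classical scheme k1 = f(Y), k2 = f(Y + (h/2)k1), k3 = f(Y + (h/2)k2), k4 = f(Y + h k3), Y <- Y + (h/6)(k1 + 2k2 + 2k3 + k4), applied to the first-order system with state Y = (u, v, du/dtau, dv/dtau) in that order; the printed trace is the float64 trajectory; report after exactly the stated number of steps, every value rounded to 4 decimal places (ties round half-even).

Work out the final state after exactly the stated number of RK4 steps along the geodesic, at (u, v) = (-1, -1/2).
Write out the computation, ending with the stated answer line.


f(Y) = (du/dtau, dv/dtau, -Gamma^u_ij Y'^i Y'^j, -Gamma^v_ij Y'^i Y'^j) with the Gammas evaluated at the stage position; h = 0.100000; intermediate values shown to 6 dp
step 0: u = -1.0000, v = -0.5000, du/dtau = 0.5000, dv/dtau = -0.1250
step 1:
  k1: at (u, v) = (-1.000000, -0.500000), (du/dtau, dv/dtau) = (0.500000, -0.125000); Gamma_uuu = 0.000000, Gamma_uuv = -0.551724, Gamma_uvv = 0.413793, Gamma_vuu = 0.000000, Gamma_vuv = 0.827586, Gamma_vvv = -0.620690; k1 = (0.500000, -0.125000, -0.075431, 0.113147)
  k2: at (u, v) = (-0.975000, -0.506250), (du/dtau, dv/dtau) = (0.496228, -0.119343); Gamma_uuu = 0.000000, Gamma_uuv = -0.540938, Gamma_uvv = 0.427407, Gamma_vuu = 0.000000, Gamma_vuv = 0.854815, Gamma_vvv = -0.675409; k2 = (0.496228, -0.119343, -0.070157, 0.110866)
  k3: at (u, v) = (-0.975189, -0.505967), (du/dtau, dv/dtau) = (0.496492, -0.119457); Gamma_uuu = 0.000000, Gamma_uuv = -0.540577, Gamma_uvv = 0.427160, Gamma_vuu = 0.000000, Gamma_vuv = 0.854320, Gamma_vvv = -0.675077; k3 = (0.496492, -0.119457, -0.070218, 0.110972)
  k4: at (u, v) = (-0.950351, -0.511946), (du/dtau, dv/dtau) = (0.492978, -0.113903); Gamma_uuu = 0.000000, Gamma_uuv = -0.528522, Gamma_uvv = 0.438399, Gamma_vuu = 0.000000, Gamma_vuv = 0.876798, Gamma_vvv = -0.727287; k4 = (0.492978, -0.113903, -0.065042, 0.107903)
  Y <- Y + (h/6)(k1 + 2k2 + 2k3 + k4): u = -0.9504, v = -0.5119, du/dtau = 0.4930, dv/dtau = -0.1139
step 2:
  k1: at (u, v) = (-0.950360, -0.511942), (du/dtau, dv/dtau) = (0.492980, -0.113921); Gamma_uuu = 0.000000, Gamma_uuv = -0.528523, Gamma_uvv = 0.438394, Gamma_vuu = 0.000000, Gamma_vuv = 0.876788, Gamma_vvv = -0.727270; k1 = (0.492980, -0.113921, -0.065054, 0.107921)
  k2: at (u, v) = (-0.925711, -0.517638), (du/dtau, dv/dtau) = (0.489727, -0.108525); Gamma_uuu = 0.000000, Gamma_uuv = -0.515471, Gamma_uvv = 0.447409, Gamma_vuu = 0.000000, Gamma_vuv = 0.894818, Gamma_vvv = -0.776667; k2 = (0.489727, -0.108525, -0.060062, 0.104262)
  k3: at (u, v) = (-0.925873, -0.517368), (du/dtau, dv/dtau) = (0.489977, -0.108708); Gamma_uuu = 0.000000, Gamma_uuv = -0.515174, Gamma_uvv = 0.447222, Gamma_vuu = 0.000000, Gamma_vuv = 0.894445, Gamma_vvv = -0.776467; k3 = (0.489977, -0.108708, -0.060166, 0.104460)
  k4: at (u, v) = (-0.901362, -0.522813), (du/dtau, dv/dtau) = (0.486963, -0.103475); Gamma_uuu = 0.000000, Gamma_uuv = -0.501427, Gamma_uvv = 0.454264, Gamma_vuu = 0.000000, Gamma_vuv = 0.908527, Gamma_vvv = -0.823073; k4 = (0.486963, -0.103475, -0.055396, 0.100372)
  Y <- Y + (h/6)(k1 + 2k2 + 2k3 + k4): u = -0.9014, v = -0.5228, du/dtau = 0.4870, dv/dtau = -0.1035
step 3:
  k1: at (u, v) = (-0.901371, -0.522806), (du/dtau, dv/dtau) = (0.486964, -0.103492); Gamma_uuu = 0.000000, Gamma_uuv = -0.501424, Gamma_uvv = 0.454259, Gamma_vuu = 0.000000, Gamma_vuv = 0.908518, Gamma_vvv = -0.823060; k1 = (0.486964, -0.103492, -0.055406, 0.100389)
  k2: at (u, v) = (-0.877022, -0.527981), (du/dtau, dv/dtau) = (0.484194, -0.098473); Gamma_uuu = 0.000000, Gamma_uuv = -0.487178, Gamma_uvv = 0.459493, Gamma_vuu = 0.000000, Gamma_vuv = 0.918987, Gamma_vvv = -0.866764; k2 = (0.484194, -0.098473, -0.050913, 0.096039)
  k3: at (u, v) = (-0.877161, -0.527730), (du/dtau, dv/dtau) = (0.484419, -0.098690); Gamma_uuu = 0.000000, Gamma_uuv = -0.486938, Gamma_uvv = 0.459358, Gamma_vuu = 0.000000, Gamma_vuv = 0.918716, Gamma_vvv = -0.866680; k3 = (0.484419, -0.098690, -0.051033, 0.096284)
  k4: at (u, v) = (-0.852929, -0.532675), (du/dtau, dv/dtau) = (0.481861, -0.093864); Gamma_uuu = 0.000000, Gamma_uuv = -0.472427, Gamma_uvv = 0.463023, Gamma_vuu = 0.000000, Gamma_vuv = 0.926046, Gamma_vvv = -0.907611; k4 = (0.481861, -0.093864, -0.046815, 0.091765)
  Y <- Y + (h/6)(k1 + 2k2 + 2k3 + k4): u = -0.8529, v = -0.5327, du/dtau = 0.4819, dv/dtau = -0.0939

Answer: u = -0.8529, v = -0.5327, du/dtau = 0.4819, dv/dtau = -0.0939


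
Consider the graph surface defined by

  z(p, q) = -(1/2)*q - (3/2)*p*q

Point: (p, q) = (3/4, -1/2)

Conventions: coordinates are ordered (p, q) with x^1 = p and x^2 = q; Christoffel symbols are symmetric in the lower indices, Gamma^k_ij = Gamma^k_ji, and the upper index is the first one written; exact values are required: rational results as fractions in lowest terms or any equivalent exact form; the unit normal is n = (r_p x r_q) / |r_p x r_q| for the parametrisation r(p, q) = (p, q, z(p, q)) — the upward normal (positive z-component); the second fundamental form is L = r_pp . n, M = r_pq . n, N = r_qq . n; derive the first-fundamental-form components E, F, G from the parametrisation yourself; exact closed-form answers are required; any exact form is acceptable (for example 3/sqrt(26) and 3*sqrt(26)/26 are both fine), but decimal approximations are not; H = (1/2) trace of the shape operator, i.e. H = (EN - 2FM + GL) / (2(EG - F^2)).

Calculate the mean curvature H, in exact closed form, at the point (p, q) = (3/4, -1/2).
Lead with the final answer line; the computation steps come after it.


Answer: H = -936*sqrt(269)/72361

z_p = 3/4, z_q = -13/8, z_pp = 0, z_pq = -3/2, z_qq = 0
E = 25/16, F = -39/32, G = 233/64; answer radicand W^2 = 269/64
unnormalised second-form numerators: l = 0, m = -3/2, n = 0; L = l/sqrt(269/64), and similarly M = m/sqrt(W^2), N = n/sqrt(W^2)
H = (E*n - 2*F*m + G*l) / (2*(EG - F^2)*sqrt(W^2)); E*n - 2*F*m + G*l = -117/32, EG - F^2 = 269/64, so H = (-117/269)/sqrt(269/64)


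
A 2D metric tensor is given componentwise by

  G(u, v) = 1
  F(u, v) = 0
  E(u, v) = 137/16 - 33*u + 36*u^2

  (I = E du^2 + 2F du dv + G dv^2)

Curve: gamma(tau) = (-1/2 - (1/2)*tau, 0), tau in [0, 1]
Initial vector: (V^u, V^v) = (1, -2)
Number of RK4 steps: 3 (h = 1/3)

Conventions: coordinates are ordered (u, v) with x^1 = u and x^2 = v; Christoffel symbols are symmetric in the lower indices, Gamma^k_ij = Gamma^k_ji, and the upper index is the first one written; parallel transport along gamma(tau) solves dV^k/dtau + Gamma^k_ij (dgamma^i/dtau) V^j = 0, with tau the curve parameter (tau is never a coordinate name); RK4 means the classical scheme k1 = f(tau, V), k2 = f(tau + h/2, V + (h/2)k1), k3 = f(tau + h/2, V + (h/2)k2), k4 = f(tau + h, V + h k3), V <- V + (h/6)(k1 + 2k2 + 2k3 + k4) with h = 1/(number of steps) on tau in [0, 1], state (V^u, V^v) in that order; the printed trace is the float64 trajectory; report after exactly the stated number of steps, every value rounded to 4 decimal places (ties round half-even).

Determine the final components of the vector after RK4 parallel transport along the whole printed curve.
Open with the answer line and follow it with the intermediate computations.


Answer: V^u = 0.6627, V^v = -2.0000

gamma'(tau) = (-1/2, 0); f(tau, V)^k = -Gamma^k_ij(gamma(tau)) gamma'^i(tau) V^j; h = 1/3; intermediate values shown to 6 dp
curve data and Christoffel symbols at the stage parameters:
  tau = 0.000000: gamma = (-0.500000, 0.000000), gamma' = (-0.500000, 0.000000); Gamma_uuu = -1.012844, Gamma_uuv = 0.000000, Gamma_uvv = 0.000000, Gamma_vuu = 0.000000, Gamma_vuv = 0.000000, Gamma_vvv = 0.000000
  tau = 0.166667: gamma = (-0.583333, 0.000000), gamma' = (-0.500000, 0.000000); Gamma_uuu = -0.936037, Gamma_uuv = 0.000000, Gamma_uvv = 0.000000, Gamma_vuu = 0.000000, Gamma_vuv = 0.000000, Gamma_vvv = 0.000000
  tau = 0.333333: gamma = (-0.666667, 0.000000), gamma' = (-0.500000, 0.000000); Gamma_uuu = -0.869799, Gamma_uuv = 0.000000, Gamma_uvv = 0.000000, Gamma_vuu = 0.000000, Gamma_vuv = 0.000000, Gamma_vvv = 0.000000
  tau = 0.500000: gamma = (-0.750000, 0.000000), gamma' = (-0.500000, 0.000000); Gamma_uuu = -0.812135, Gamma_uuv = 0.000000, Gamma_uvv = 0.000000, Gamma_vuu = 0.000000, Gamma_vuv = 0.000000, Gamma_vvv = 0.000000
  tau = 0.666667: gamma = (-0.833333, 0.000000), gamma' = (-0.500000, 0.000000); Gamma_uuu = -0.761515, Gamma_uuv = 0.000000, Gamma_uvv = 0.000000, Gamma_vuu = 0.000000, Gamma_vuv = 0.000000, Gamma_vvv = 0.000000
  tau = 0.833333: gamma = (-0.916667, 0.000000), gamma' = (-0.500000, 0.000000); Gamma_uuu = -0.716742, Gamma_uuv = 0.000000, Gamma_uvv = 0.000000, Gamma_vuu = 0.000000, Gamma_vuv = 0.000000, Gamma_vvv = 0.000000
  tau = 1.000000: gamma = (-1.000000, 0.000000), gamma' = (-0.500000, 0.000000); Gamma_uuu = -0.676873, Gamma_uuv = 0.000000, Gamma_uvv = 0.000000, Gamma_vuu = 0.000000, Gamma_vuv = 0.000000, Gamma_vvv = 0.000000
step 0: V^u = 1.0000, V^v = -2.0000
step 1: k1 = (-0.506422, 0.000000), k2 = (-0.428516, 0.000000), k3 = (-0.434593, 0.000000), k4 = (-0.371898, 0.000000); V <- V + (h/6)(k1 + 2k2 + 2k3 + k4): V^u = 0.8553, V^v = -2.0000
step 2: k1 = (-0.371971, 0.000000), k2 = (-0.322137, 0.000000), k3 = (-0.325510, 0.000000), k4 = (-0.284350, 0.000000); V <- V + (h/6)(k1 + 2k2 + 2k3 + k4): V^u = 0.7469, V^v = -2.0000
step 3: k1 = (-0.284380, 0.000000), k2 = (-0.250675, 0.000000), k3 = (-0.252688, 0.000000), k4 = (-0.224265, 0.000000); V <- V + (h/6)(k1 + 2k2 + 2k3 + k4): V^u = 0.6627, V^v = -2.0000


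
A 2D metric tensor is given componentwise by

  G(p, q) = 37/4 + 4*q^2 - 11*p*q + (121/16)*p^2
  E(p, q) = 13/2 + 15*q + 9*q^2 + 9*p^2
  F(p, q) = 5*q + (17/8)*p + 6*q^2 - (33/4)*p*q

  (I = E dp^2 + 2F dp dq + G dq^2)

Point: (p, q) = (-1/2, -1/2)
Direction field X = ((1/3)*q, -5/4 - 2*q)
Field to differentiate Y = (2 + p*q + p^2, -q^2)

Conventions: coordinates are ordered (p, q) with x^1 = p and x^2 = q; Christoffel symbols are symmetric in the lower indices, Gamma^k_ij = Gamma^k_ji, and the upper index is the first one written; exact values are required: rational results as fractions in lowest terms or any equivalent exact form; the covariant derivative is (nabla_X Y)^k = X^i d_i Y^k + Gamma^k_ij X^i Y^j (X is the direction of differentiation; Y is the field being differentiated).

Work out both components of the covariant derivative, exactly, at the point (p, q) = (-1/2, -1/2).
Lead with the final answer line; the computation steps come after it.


Answer: (nabla_X Y)^p = 217789/519424, (nabla_X Y)^q = -59545/194784

E = 7/2, F = -33/8, G = 601/64 at the point
E_p = -9, E_q = 6, F_p = 25/4, F_q = 25/8, G_p = -33/16, G_q = 3/2
EG - F^2 = 2029/128;  g^inv = (128/2029) * [[601/64, 33/8], [33/8, 7/2]]
first-kind symbols [ij,l] = (1/2)(d_i g_jl + d_j g_il - d_l g_ij): [pp,p] = E_p/2 = -9/2, [pp,q] = F_p - E_q/2 = 13/4, [pq,p] = E_q/2 = 3, [pq,q] = G_p/2 = -33/32, [qq,p] = F_q - G_p/2 = 133/32, [qq,q] = G_q/2 = 3/4
Gamma^p_ij = (G*[ij,p] - F*[ij,q])/(EG - F^2), Gamma^q_ij = (E*[ij,q] - F*[ij,p])/(EG - F^2)
Gamma_ppp = -3693/2029, Gamma_ppq = 6123/4058, Gamma_pqq = 86269/32464, Gamma_qpp = -920/2029, Gamma_qpq = 1122/2029, Gamma_qqq = 5061/4058
X = (-1/6, -1/4), Y = (5/2, -1/4) at the point


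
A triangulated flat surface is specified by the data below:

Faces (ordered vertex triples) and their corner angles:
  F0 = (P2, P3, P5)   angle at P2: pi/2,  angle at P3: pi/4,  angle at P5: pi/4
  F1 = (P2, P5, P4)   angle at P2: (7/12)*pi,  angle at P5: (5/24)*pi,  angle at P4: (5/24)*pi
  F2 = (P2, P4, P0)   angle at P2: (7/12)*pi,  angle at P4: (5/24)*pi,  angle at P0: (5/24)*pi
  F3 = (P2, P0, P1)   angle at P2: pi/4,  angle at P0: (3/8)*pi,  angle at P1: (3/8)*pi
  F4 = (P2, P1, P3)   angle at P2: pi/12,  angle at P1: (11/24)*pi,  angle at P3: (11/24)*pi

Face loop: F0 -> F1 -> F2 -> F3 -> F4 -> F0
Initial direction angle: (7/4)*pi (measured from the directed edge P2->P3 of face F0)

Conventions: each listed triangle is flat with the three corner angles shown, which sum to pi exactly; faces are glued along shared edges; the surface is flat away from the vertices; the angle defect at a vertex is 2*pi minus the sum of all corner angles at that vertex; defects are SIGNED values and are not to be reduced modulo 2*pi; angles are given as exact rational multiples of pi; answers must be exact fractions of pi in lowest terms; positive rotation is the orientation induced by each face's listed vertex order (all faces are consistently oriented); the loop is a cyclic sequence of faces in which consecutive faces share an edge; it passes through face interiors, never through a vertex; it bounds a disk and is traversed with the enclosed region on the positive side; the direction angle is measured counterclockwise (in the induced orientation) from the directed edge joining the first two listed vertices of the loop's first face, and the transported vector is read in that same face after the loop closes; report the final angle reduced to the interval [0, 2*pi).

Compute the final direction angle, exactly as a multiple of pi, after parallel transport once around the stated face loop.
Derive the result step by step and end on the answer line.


enclosed vertex P2: corner angles sum to 2*pi, defect = 2*pi - 2*pi = 0
transport around the loop rotates by the sum of enclosed defects; add to the initial angle mod 2*pi
final angle = (7/4)*pi + 0 = (7/4)*pi (mod 2*pi)

Answer: final direction angle = (7/4)*pi


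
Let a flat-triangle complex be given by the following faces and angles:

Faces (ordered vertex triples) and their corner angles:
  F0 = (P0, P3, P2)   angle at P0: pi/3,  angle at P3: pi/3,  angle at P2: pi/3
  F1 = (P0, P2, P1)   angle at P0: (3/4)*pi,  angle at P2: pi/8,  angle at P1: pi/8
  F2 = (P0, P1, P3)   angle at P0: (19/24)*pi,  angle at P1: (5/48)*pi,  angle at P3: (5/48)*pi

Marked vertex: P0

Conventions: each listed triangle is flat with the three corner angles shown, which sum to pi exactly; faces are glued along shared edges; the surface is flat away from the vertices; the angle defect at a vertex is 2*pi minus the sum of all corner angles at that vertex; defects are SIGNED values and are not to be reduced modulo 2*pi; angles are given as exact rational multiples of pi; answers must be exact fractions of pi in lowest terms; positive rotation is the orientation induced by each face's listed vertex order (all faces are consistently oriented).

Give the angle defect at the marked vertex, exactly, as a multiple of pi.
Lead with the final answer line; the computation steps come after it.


Answer: defect(P0) = pi/8

Sum of corner angles at P0: (15/8)*pi
defect = 2*pi - (15/8)*pi


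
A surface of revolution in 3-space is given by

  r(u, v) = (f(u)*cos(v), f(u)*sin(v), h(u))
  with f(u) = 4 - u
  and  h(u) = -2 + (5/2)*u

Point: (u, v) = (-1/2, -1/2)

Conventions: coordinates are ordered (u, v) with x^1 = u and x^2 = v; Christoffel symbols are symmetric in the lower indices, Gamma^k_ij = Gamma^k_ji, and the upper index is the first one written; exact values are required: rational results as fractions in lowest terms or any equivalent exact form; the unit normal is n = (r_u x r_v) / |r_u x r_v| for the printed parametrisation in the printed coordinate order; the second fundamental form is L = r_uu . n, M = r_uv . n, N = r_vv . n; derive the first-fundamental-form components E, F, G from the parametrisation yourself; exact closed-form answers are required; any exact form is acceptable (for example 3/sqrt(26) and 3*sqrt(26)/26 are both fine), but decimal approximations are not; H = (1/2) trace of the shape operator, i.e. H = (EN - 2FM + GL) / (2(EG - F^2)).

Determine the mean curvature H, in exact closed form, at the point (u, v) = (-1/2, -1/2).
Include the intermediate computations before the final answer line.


f = 9/2, f' = -1, f'' = 0, h' = 5/2, h'' = 0
E = 29/4, F = 0, G = 81/4; answer radicand W^2 = 29/4
unnormalised second-form numerators: l = 0, m = 0, n = 45/4; L = l/sqrt(29/4), and similarly M = m/sqrt(W^2), N = n/sqrt(W^2)
H = (E*n - 2*F*m + G*l) / (2*(EG - F^2)*sqrt(W^2)); E*n - 2*F*m + G*l = 1305/16, EG - F^2 = 2349/16, so H = (5/18)/sqrt(29/4)

Answer: H = 5*sqrt(29)/261


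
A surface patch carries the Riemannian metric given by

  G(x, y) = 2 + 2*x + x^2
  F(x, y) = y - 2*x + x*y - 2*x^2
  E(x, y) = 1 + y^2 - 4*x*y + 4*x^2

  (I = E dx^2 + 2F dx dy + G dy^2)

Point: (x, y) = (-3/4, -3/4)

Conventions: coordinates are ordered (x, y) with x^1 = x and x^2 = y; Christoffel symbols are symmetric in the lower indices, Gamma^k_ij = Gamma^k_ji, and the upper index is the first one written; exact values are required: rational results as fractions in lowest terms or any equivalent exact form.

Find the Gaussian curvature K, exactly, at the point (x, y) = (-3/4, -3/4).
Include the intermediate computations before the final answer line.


E = 25/16, F = 3/16, G = 17/16, EG - F^2 = 13/8 at the point
E_x = -3, E_y = 3/2, F_x = 1/4, F_y = 1/4, G_x = 1/2, G_y = 0
E_yy = 2, F_xy = 1, G_xx = 2
Using the Brioschi determinant formula for K from the metric derivatives:
M1 = [[-E_yy/2 + F_xy - G_xx/2, E_x/2, F_x - E_y/2], [F_y - G_x/2, E, F], [G_y/2, F, G]] = [[-1, -3/2, -1/2], [0, 25/16, 3/16], [0, 3/16, 17/16]]; det M1 = -13/8
M2 = [[0, E_y/2, G_x/2], [E_y/2, E, F], [G_x/2, F, G]] = [[0, 3/4, 1/4], [3/4, 25/16, 3/16], [1/4, 3/16, 17/16]]; det M2 = -5/8
det M1 - det M2 = -1; K = -1 / (13/8)^2 = -64/169

Answer: K = -64/169


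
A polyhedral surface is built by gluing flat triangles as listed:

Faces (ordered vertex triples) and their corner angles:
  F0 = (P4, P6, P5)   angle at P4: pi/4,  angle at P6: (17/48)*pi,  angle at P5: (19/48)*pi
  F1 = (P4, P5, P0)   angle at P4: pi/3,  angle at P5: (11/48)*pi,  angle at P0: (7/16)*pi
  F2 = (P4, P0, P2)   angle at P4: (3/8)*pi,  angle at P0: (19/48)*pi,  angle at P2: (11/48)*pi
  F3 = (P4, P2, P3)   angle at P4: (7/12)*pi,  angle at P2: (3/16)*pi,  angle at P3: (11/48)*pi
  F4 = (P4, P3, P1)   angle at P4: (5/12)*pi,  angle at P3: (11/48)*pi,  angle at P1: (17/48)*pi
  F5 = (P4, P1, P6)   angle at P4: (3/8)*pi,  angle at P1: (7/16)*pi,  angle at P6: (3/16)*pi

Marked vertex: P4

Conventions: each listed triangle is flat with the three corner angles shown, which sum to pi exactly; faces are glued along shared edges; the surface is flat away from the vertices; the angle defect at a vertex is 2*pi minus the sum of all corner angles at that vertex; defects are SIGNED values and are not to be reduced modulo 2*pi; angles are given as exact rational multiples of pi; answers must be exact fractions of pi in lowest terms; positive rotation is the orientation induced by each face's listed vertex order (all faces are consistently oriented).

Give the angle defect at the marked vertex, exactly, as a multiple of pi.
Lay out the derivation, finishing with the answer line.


Sum of corner angles at P4: (7/3)*pi
defect = 2*pi - (7/3)*pi

Answer: defect(P4) = -pi/3


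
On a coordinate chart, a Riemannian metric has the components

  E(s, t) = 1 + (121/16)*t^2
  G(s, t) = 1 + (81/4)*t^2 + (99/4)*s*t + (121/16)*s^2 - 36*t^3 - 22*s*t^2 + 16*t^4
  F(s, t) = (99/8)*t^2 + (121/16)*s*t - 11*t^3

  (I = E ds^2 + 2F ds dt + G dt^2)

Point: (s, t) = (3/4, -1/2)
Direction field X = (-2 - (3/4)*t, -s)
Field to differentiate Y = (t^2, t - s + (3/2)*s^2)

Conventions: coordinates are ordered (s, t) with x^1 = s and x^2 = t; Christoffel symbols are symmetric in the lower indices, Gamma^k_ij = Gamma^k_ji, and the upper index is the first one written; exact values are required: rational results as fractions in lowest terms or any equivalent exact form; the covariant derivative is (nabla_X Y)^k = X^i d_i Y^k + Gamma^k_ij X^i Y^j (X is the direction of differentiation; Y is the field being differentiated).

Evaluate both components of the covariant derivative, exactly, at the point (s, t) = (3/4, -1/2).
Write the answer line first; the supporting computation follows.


Answer: (nabla_X Y)^s = -17389/35232, (nabla_X Y)^t = -271655/70464

E = 185/64, F = 209/128, G = 617/256 at the point
E_s = 0, E_t = -121/16, F_s = -121/32, F_t = -957/64, G_s = -209/32, G_t = -323/16
EG - F^2 = 1101/256;  g^inv = (256/1101) * [[617/256, -209/128], [-209/128, 185/64]]
first-kind symbols [ij,l] = (1/2)(d_i g_jl + d_j g_il - d_l g_ij): [ss,s] = E_s/2 = 0, [ss,t] = F_s - E_t/2 = 0, [st,s] = E_t/2 = -121/32, [st,t] = G_s/2 = -209/64, [tt,s] = F_t - G_s/2 = -187/16, [tt,t] = G_t/2 = -323/32
Gamma^s_ij = (G*[ij,s] - F*[ij,t])/(EG - F^2), Gamma^t_ij = (E*[ij,t] - F*[ij,s])/(EG - F^2)
Gamma_sss = 0, Gamma_sst = -968/1101, Gamma_stt = -2992/1101, Gamma_tss = 0, Gamma_tst = -836/1101, Gamma_ttt = -2584/1101
X = (-13/8, -3/4), Y = (1/4, -13/32) at the point


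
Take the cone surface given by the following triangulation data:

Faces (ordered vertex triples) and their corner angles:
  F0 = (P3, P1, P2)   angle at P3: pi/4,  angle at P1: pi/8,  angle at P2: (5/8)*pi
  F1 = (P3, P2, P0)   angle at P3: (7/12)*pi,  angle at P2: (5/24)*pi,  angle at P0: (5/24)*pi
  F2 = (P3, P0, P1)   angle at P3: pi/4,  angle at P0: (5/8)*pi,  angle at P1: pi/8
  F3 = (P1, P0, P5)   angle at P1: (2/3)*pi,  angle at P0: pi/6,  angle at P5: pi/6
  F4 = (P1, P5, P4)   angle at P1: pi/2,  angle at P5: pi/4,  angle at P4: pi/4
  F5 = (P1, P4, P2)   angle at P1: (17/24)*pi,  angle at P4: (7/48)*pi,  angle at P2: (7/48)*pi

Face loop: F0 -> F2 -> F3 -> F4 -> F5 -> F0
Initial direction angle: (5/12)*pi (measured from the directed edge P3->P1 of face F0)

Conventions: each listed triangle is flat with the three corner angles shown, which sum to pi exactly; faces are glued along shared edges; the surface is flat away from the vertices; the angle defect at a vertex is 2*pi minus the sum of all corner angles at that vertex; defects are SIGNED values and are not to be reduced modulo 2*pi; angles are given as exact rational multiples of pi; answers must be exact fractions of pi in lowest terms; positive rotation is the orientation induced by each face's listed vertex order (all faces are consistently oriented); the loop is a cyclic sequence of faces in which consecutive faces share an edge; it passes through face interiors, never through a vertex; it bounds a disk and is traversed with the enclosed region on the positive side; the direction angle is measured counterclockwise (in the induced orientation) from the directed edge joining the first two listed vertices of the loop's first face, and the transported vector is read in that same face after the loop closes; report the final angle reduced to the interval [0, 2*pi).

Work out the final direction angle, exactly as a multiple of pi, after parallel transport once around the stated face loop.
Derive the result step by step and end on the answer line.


enclosed vertex P1: corner angles sum to (17/8)*pi, defect = 2*pi - (17/8)*pi = -pi/8
transport around the loop rotates by the sum of enclosed defects; add to the initial angle mod 2*pi
final angle = (5/12)*pi - pi/8 = (7/24)*pi (mod 2*pi)

Answer: final direction angle = (7/24)*pi


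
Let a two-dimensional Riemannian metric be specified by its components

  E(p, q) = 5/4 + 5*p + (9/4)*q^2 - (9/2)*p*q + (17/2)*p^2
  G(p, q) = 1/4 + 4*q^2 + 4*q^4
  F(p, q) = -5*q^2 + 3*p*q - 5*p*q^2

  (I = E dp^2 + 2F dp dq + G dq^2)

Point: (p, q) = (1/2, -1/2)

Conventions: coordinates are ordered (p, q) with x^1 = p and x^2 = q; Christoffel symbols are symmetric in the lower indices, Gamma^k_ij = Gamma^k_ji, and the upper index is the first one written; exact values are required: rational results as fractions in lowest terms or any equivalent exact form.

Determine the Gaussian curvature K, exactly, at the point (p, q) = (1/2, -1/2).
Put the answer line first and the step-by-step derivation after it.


Answer: K = -14512/27075

E = 121/16, F = -21/8, G = 3/2, EG - F^2 = 285/64 at the point
E_p = 63/4, E_q = -9/2, F_p = -11/4, F_q = 9, G_p = 0, G_q = -6
E_qq = 9/2, F_pq = 8, G_pp = 0
Apply the Brioschi formula K = (det M1 - det M2)/(EG - F^2)^2 over the derivative matrices of E, F, G.
M1 = [[-E_qq/2 + F_pq - G_pp/2, E_p/2, F_p - E_q/2], [F_q - G_p/2, E, F], [G_q/2, F, G]] = [[23/4, 63/8, -1/2], [9, 121/16, -21/8], [-3, -21/8, 3/2]]; det M1 = -4665/256
M2 = [[0, E_q/2, G_p/2], [E_q/2, E, F], [G_p/2, F, G]] = [[0, -9/4, 0], [-9/4, 121/16, -21/8], [0, -21/8, 3/2]]; det M2 = -243/32
det M1 - det M2 = -2721/256; K = -2721/256 / (285/64)^2 = -14512/27075


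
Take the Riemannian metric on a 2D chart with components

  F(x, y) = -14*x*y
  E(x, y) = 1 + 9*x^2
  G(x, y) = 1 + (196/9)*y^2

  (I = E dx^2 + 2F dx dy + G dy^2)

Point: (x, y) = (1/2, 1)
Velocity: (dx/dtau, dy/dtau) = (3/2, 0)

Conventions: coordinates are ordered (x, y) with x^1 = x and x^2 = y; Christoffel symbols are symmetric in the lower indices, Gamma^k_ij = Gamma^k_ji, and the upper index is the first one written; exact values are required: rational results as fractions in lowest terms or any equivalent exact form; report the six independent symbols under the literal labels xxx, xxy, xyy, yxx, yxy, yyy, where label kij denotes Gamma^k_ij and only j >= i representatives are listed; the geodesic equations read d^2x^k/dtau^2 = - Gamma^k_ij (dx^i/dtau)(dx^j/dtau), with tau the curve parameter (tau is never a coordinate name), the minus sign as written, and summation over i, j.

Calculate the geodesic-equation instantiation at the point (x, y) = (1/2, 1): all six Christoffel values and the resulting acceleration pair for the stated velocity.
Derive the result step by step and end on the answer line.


E = 13/4, F = -7, G = 205/9 at the point
E_x = 9, E_y = 0, F_x = -14, F_y = -7, G_x = 0, G_y = 392/9
EG - F^2 = 901/36;  g^inv = (36/901) * [[205/9, 7], [7, 13/4]]
first-kind symbols [ij,l] = (1/2)(d_i g_jl + d_j g_il - d_l g_ij): [xx,x] = E_x/2 = 9/2, [xx,y] = F_x - E_y/2 = -14, [xy,x] = E_y/2 = 0, [xy,y] = G_x/2 = 0, [yy,x] = F_y - G_x/2 = -7, [yy,y] = G_y/2 = 196/9
Gamma^x_ij = (G*[ij,x] - F*[ij,y])/(EG - F^2), Gamma^y_ij = (E*[ij,y] - F*[ij,x])/(EG - F^2)
Gamma_xxx = 162/901, Gamma_xxy = 0, Gamma_xyy = -252/901, Gamma_yxx = -504/901, Gamma_yxy = 0, Gamma_yyy = 784/901
d^2x/dtau^2 = -(Gamma_xxx*(3/2)^2 + 2*Gamma_xxy*(3/2)*(0) + Gamma_xyy*(0)^2) = -729/1802
d^2y/dtau^2 = -(Gamma_yxx*(3/2)^2 + 2*Gamma_yxy*(3/2)*(0) + Gamma_yyy*(0)^2) = 1134/901

Answer: Gamma_xxx = 162/901, Gamma_xxy = 0, Gamma_xyy = -252/901, Gamma_yxx = -504/901, Gamma_yxy = 0, Gamma_yyy = 784/901; accelerations (d^2x/dtau^2, d^2y/dtau^2) = (-729/1802, 1134/901)
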